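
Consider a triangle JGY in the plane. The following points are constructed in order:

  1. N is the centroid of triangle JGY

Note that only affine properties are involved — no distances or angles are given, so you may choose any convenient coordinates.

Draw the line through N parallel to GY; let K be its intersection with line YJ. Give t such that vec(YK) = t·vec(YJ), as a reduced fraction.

t = 1/3

Set J = (0, 0), G = (1, 0), Y = (0, 1); any affine frame gives the same invariant.
1. N is the centroid of triangle JGY ⇒ N = (1/3, 1/3)
through N parallel to GY: direction (-1, 1); meets YJ at K = (0, 2/3)
K = Y + t·(J−Y) with t = 1/3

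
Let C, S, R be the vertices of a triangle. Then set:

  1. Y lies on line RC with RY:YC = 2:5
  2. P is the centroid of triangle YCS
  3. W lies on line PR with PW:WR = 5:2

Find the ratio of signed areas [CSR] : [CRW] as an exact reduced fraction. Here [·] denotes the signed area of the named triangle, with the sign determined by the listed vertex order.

[CSR]:[CRW] = -21/2

Choose coordinates C = (0, 0), S = (1, 0), R = (0, 1).
1. Y lies on line RC with RY:YC = 2:5 ⇒ Y = (0, 5/7)
2. P is the centroid of triangle YCS ⇒ P = (1/3, 5/21)
3. W lies on line PR with PW:WR = 5:2 ⇒ W = (2/21, 115/147)
2·[CSR] = 1, 2·[CRW] = -2/21
[CSR]:[CRW] = 1:-2/21 = -21/2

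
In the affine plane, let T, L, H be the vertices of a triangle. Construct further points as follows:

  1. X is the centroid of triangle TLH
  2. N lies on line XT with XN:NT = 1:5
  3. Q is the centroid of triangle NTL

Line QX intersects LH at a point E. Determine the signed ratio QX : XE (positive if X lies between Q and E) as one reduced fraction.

QX:XE = 4/9

Set T = (0, 0), L = (1, 0), H = (0, 1); any affine frame gives the same invariant.
1. X is the centroid of triangle TLH ⇒ X = (1/3, 1/3)
2. N lies on line XT with XN:NT = 1:5 ⇒ N = (5/18, 5/18)
3. Q is the centroid of triangle NTL ⇒ Q = (23/54, 5/54)
line QX meets LH at E = (1/8, 7/8)
X = Q + t·(E−Q) with t = 4/13, so QX:XE = 4/13:9/13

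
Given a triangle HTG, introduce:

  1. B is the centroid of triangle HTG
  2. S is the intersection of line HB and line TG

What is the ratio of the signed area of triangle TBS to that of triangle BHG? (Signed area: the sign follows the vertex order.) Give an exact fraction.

[TBS]:[BHG] = 1/2

Work in coordinates with H = (0, 0), T = (1, 0), G = (0, 1).
1. B is the centroid of triangle HTG ⇒ B = (1/3, 1/3)
2. S is the intersection of line HB and line TG ⇒ S = (1/2, 1/2)
2·[TBS] = -1/6, 2·[BHG] = -1/3
[TBS]:[BHG] = -1/6:-1/3 = 1/2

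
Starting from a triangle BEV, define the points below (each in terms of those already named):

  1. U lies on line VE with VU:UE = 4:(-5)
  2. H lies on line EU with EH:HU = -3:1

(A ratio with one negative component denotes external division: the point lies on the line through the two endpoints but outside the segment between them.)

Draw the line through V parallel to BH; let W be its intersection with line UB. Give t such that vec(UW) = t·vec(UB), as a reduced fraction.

Assign B = (0, 0), E = (1, 0), V = (0, 1) — the answer is frame-independent, so this choice is without loss of generality.
1. U lies on line VE with VU:UE = 4:(-5) ⇒ U = (-4, 5)
2. H lies on line EU with EH:HU = -3:1 ⇒ H = (-13/2, 15/2)
through V parallel to BH: direction (-13/2, 15/2); meets UB at W = (-52/5, 13)
W = U + t·(B−U) with t = -8/5

t = -8/5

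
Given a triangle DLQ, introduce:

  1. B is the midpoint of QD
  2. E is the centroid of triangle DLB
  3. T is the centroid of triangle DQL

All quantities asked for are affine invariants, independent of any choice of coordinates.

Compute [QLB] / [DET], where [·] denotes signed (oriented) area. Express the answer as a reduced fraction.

Choose coordinates D = (0, 0), L = (1, 0), Q = (0, 1).
1. B is the midpoint of QD ⇒ B = (0, 1/2)
2. E is the centroid of triangle DLB ⇒ E = (1/3, 1/6)
3. T is the centroid of triangle DQL ⇒ T = (1/3, 1/3)
2·[QLB] = -1/2, 2·[DET] = 1/18
[QLB]:[DET] = -1/2:1/18 = -9

[QLB]:[DET] = -9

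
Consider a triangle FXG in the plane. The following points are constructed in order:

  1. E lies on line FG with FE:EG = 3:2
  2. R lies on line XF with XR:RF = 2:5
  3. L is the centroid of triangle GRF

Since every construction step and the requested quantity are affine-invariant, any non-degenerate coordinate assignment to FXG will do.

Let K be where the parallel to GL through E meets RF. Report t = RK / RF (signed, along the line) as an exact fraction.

Work in coordinates with F = (0, 0), X = (1, 0), G = (0, 1).
1. E lies on line FG with FE:EG = 3:2 ⇒ E = (0, 3/5)
2. R lies on line XF with XR:RF = 2:5 ⇒ R = (5/7, 0)
3. L is the centroid of triangle GRF ⇒ L = (5/21, 1/3)
through E parallel to GL: direction (5/21, -2/3); meets RF at K = (3/14, 0)
K = R + t·(F−R) with t = 7/10

t = 7/10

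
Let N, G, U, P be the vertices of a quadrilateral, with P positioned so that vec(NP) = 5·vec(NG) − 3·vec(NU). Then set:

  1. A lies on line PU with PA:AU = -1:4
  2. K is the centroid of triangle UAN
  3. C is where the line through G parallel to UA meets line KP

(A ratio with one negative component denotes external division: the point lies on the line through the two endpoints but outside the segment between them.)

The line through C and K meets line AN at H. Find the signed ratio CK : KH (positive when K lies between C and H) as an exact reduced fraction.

CK:KH = -1/10

Assign N = (0, 0), G = (1, 0), U = (0, 1), P = (5, -3) — the answer is frame-independent, so this choice is without loss of generality.
1. A lies on line PU with PA:AU = -1:4 ⇒ A = (20/3, -13/3)
2. K is the centroid of triangle UAN ⇒ K = (20/9, -10/9)
3. C is where the line through G parallel to UA meets line KP ⇒ C = (10/3, -28/15)
line CK meets AN at H = (40/3, -26/3)
K = C + t·(H−C) with t = -1/9, so CK:KH = -1/9:10/9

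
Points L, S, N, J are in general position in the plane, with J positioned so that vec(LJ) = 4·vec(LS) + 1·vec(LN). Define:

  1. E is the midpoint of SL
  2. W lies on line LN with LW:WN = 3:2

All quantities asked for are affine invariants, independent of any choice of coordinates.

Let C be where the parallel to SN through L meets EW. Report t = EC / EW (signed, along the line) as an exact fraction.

Assign L = (0, 0), S = (1, 0), N = (0, 1), J = (4, 1) — the answer is frame-independent, so this choice is without loss of generality.
1. E is the midpoint of SL ⇒ E = (1/2, 0)
2. W lies on line LN with LW:WN = 3:2 ⇒ W = (0, 3/5)
through L parallel to SN: direction (-1, 1); meets EW at C = (3, -3)
C = E + t·(W−E) with t = -5

t = -5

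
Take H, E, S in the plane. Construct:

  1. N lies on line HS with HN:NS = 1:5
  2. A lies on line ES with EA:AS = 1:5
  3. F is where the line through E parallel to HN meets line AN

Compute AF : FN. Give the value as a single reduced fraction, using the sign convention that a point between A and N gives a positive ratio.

AF:FN = -1/6

Set H = (0, 0), E = (1, 0), S = (0, 1); any affine frame gives the same invariant.
1. N lies on line HS with HN:NS = 1:5 ⇒ N = (0, 1/6)
2. A lies on line ES with EA:AS = 1:5 ⇒ A = (5/6, 1/6)
3. F is where the line through E parallel to HN meets line AN ⇒ F = (1, 1/6)
F = A + t·(N−A) with t = -1/5, so AF:FN = t:(1−t) = -1/5:6/5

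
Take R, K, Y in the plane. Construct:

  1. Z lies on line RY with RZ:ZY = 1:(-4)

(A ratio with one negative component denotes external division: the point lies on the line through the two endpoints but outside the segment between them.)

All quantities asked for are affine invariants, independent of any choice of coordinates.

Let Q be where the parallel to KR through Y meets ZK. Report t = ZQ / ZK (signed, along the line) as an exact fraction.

Set R = (0, 0), K = (1, 0), Y = (0, 1); any affine frame gives the same invariant.
1. Z lies on line RY with RZ:ZY = 1:(-4) ⇒ Z = (0, -1/3)
through Y parallel to KR: direction (-1, 0); meets ZK at Q = (4, 1)
Q = Z + t·(K−Z) with t = 4

t = 4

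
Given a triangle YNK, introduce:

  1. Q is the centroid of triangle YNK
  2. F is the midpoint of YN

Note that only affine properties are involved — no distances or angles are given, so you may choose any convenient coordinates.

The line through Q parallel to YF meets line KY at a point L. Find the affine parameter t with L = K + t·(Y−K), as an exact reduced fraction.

Work in coordinates with Y = (0, 0), N = (1, 0), K = (0, 1).
1. Q is the centroid of triangle YNK ⇒ Q = (1/3, 1/3)
2. F is the midpoint of YN ⇒ F = (1/2, 0)
through Q parallel to YF: direction (1/2, 0); meets KY at L = (0, 1/3)
L = K + t·(Y−K) with t = 2/3

t = 2/3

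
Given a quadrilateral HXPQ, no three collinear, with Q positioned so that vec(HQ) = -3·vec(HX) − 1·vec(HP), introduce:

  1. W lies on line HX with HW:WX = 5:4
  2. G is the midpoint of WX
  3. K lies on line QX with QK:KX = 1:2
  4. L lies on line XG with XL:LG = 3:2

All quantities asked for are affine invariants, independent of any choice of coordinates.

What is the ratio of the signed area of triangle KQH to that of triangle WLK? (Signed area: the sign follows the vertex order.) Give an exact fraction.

[KQH]:[WLK] = 45/28

Set H = (0, 0), X = (1, 0), P = (0, 1), Q = (-3, -1); any affine frame gives the same invariant.
1. W lies on line HX with HW:WX = 5:4 ⇒ W = (5/9, 0)
2. G is the midpoint of WX ⇒ G = (7/9, 0)
3. K lies on line QX with QK:KX = 1:2 ⇒ K = (-5/3, -2/3)
4. L lies on line XG with XL:LG = 3:2 ⇒ L = (13/15, 0)
2·[KQH] = -1/3, 2·[WLK] = -28/135
[KQH]:[WLK] = -1/3:-28/135 = 45/28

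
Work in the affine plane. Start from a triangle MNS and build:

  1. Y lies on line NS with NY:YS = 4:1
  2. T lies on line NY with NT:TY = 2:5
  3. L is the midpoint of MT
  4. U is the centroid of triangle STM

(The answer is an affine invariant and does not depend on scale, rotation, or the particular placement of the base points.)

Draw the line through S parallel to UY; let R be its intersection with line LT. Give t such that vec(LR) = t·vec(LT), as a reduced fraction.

t = -7/11

Choose coordinates M = (0, 0), N = (1, 0), S = (0, 1).
1. Y lies on line NS with NY:YS = 4:1 ⇒ Y = (1/5, 4/5)
2. T lies on line NY with NT:TY = 2:5 ⇒ T = (27/35, 8/35)
3. L is the midpoint of MT ⇒ L = (27/70, 4/35)
4. U is the centroid of triangle STM ⇒ U = (9/35, 43/105)
through S parallel to UY: direction (-2/35, 41/105); meets LT at R = (54/385, 16/385)
R = L + t·(T−L) with t = -7/11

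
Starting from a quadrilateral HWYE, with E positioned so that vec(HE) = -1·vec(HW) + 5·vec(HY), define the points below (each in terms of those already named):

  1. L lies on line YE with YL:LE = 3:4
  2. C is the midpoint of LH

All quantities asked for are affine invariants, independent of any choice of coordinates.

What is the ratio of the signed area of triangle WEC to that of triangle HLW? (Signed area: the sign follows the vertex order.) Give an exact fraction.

Choose coordinates H = (0, 0), W = (1, 0), Y = (0, 1), E = (-1, 5).
1. L lies on line YE with YL:LE = 3:4 ⇒ L = (-3/7, 19/7)
2. C is the midpoint of LH ⇒ C = (-3/14, 19/14)
2·[WEC] = 47/14, 2·[HLW] = -19/7
[WEC]:[HLW] = 47/14:-19/7 = -47/38

[WEC]:[HLW] = -47/38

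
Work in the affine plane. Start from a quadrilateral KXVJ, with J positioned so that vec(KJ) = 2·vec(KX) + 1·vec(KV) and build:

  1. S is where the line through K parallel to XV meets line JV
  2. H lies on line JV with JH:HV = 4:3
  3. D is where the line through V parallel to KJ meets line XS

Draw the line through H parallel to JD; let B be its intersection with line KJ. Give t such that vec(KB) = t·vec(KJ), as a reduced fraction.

Set K = (0, 0), X = (1, 0), V = (0, 1), J = (2, 1); any affine frame gives the same invariant.
1. S is where the line through K parallel to XV meets line JV ⇒ S = (-1, 1)
2. H lies on line JV with JH:HV = 4:3 ⇒ H = (6/7, 1)
3. D is where the line through V parallel to KJ meets line XS ⇒ D = (-1/2, 3/4)
through H parallel to JD: direction (-5/2, -1/4); meets KJ at B = (16/7, 8/7)
B = K + t·(J−K) with t = 8/7

t = 8/7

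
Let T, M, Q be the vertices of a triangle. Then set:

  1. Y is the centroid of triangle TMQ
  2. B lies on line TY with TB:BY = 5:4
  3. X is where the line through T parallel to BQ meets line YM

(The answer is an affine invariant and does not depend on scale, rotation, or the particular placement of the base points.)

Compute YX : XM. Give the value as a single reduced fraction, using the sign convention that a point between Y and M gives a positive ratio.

YX:XM = -9/22

Work in coordinates with T = (0, 0), M = (1, 0), Q = (0, 1).
1. Y is the centroid of triangle TMQ ⇒ Y = (1/3, 1/3)
2. B lies on line TY with TB:BY = 5:4 ⇒ B = (5/27, 5/27)
3. X is where the line through T parallel to BQ meets line YM ⇒ X = (-5/39, 22/39)
X = Y + t·(M−Y) with t = -9/13, so YX:XM = t:(1−t) = -9/13:22/13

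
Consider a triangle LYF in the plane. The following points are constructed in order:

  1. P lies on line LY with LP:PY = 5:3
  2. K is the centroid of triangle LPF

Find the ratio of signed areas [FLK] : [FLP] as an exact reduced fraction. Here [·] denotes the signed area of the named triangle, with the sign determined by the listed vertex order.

Set L = (0, 0), Y = (1, 0), F = (0, 1); any affine frame gives the same invariant.
1. P lies on line LY with LP:PY = 5:3 ⇒ P = (5/8, 0)
2. K is the centroid of triangle LPF ⇒ K = (5/24, 1/3)
2·[FLK] = 5/24, 2·[FLP] = 5/8
[FLK]:[FLP] = 5/24:5/8 = 1/3

[FLK]:[FLP] = 1/3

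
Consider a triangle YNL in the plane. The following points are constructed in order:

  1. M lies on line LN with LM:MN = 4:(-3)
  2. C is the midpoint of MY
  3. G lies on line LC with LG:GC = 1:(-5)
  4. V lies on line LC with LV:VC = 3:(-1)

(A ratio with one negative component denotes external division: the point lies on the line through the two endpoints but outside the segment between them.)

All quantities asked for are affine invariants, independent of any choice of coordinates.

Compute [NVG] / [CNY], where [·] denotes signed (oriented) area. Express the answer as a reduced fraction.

[NVG]:[CNY] = -7/12

Choose coordinates Y = (0, 0), N = (1, 0), L = (0, 1).
1. M lies on line LN with LM:MN = 4:(-3) ⇒ M = (4, -3)
2. C is the midpoint of MY ⇒ C = (2, -3/2)
3. G lies on line LC with LG:GC = 1:(-5) ⇒ G = (-1/2, 13/8)
4. V lies on line LC with LV:VC = 3:(-1) ⇒ V = (3, -11/4)
2·[NVG] = -7/8, 2·[CNY] = 3/2
[NVG]:[CNY] = -7/8:3/2 = -7/12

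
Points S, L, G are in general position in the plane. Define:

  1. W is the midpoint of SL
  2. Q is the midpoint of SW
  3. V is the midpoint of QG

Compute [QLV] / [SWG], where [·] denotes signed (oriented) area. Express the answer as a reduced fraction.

[QLV]:[SWG] = 3/4

Choose coordinates S = (0, 0), L = (1, 0), G = (0, 1).
1. W is the midpoint of SL ⇒ W = (1/2, 0)
2. Q is the midpoint of SW ⇒ Q = (1/4, 0)
3. V is the midpoint of QG ⇒ V = (1/8, 1/2)
2·[QLV] = 3/8, 2·[SWG] = 1/2
[QLV]:[SWG] = 3/8:1/2 = 3/4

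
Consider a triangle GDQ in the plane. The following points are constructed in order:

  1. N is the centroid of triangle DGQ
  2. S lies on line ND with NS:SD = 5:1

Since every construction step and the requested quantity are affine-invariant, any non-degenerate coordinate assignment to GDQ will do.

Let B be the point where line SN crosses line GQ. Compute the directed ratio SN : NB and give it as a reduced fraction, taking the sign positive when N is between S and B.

Set G = (0, 0), D = (1, 0), Q = (0, 1); any affine frame gives the same invariant.
1. N is the centroid of triangle DGQ ⇒ N = (1/3, 1/3)
2. S lies on line ND with NS:SD = 5:1 ⇒ S = (8/9, 1/18)
line SN meets GQ at B = (0, 1/2)
N = S + t·(B−S) with t = 5/8, so SN:NB = 5/8:3/8

SN:NB = 5/3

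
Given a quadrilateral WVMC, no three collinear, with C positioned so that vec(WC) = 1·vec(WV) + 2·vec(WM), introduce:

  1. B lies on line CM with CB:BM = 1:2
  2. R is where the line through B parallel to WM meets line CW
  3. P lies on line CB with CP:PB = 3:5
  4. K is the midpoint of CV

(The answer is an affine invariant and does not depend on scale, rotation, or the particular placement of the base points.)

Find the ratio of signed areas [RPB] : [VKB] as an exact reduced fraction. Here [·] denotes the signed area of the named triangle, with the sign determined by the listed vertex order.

Set W = (0, 0), V = (1, 0), M = (0, 1), C = (1, 2); any affine frame gives the same invariant.
1. B lies on line CM with CB:BM = 1:2 ⇒ B = (2/3, 5/3)
2. R is where the line through B parallel to WM meets line CW ⇒ R = (2/3, 4/3)
3. P lies on line CB with CP:PB = 3:5 ⇒ P = (7/8, 15/8)
4. K is the midpoint of CV ⇒ K = (1, 1)
2·[RPB] = 5/72, 2·[VKB] = 1/3
[RPB]:[VKB] = 5/72:1/3 = 5/24

[RPB]:[VKB] = 5/24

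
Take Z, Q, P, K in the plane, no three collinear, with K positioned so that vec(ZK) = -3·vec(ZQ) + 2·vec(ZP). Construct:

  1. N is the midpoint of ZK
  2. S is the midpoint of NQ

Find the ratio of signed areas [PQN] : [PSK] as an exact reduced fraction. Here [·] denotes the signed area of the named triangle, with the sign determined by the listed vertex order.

Work in coordinates with Z = (0, 0), Q = (1, 0), P = (0, 1), K = (-3, 2).
1. N is the midpoint of ZK ⇒ N = (-3/2, 1)
2. S is the midpoint of NQ ⇒ S = (-1/4, 1/2)
2·[PQN] = -3/2, 2·[PSK] = -7/4
[PQN]:[PSK] = -3/2:-7/4 = 6/7

[PQN]:[PSK] = 6/7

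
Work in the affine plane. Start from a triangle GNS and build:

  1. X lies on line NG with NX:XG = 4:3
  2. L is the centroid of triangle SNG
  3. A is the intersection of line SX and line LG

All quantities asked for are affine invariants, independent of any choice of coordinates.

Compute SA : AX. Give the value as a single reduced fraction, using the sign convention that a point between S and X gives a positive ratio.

SA:AX = 7/3

Work in coordinates with G = (0, 0), N = (1, 0), S = (0, 1).
1. X lies on line NG with NX:XG = 4:3 ⇒ X = (3/7, 0)
2. L is the centroid of triangle SNG ⇒ L = (1/3, 1/3)
3. A is the intersection of line SX and line LG ⇒ A = (3/10, 3/10)
A = S + t·(X−S) with t = 7/10, so SA:AX = t:(1−t) = 7/10:3/10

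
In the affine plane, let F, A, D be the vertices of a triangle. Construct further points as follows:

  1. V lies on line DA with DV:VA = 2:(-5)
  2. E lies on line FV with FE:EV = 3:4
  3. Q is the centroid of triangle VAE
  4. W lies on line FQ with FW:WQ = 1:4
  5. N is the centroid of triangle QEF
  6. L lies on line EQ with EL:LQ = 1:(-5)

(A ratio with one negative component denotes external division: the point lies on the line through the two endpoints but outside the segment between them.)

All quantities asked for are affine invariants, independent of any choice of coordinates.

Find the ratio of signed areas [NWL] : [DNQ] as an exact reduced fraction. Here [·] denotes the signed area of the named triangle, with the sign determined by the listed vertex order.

Assign F = (0, 0), A = (1, 0), D = (0, 1) — the answer is frame-independent, so this choice is without loss of generality.
1. V lies on line DA with DV:VA = 2:(-5) ⇒ V = (-2/3, 5/3)
2. E lies on line FV with FE:EV = 3:4 ⇒ E = (-2/7, 5/7)
3. Q is the centroid of triangle VAE ⇒ Q = (1/63, 50/63)
4. W lies on line FQ with FW:WQ = 1:4 ⇒ W = (1/315, 10/63)
5. N is the centroid of triangle QEF ⇒ N = (-17/189, 95/189)
6. L lies on line EQ with EL:LQ = 1:(-5) ⇒ L = (-13/36, 25/36)
2·[NWL] = -19/252, 2·[DNQ] = 5/189
[NWL]:[DNQ] = -19/252:5/189 = -57/20

[NWL]:[DNQ] = -57/20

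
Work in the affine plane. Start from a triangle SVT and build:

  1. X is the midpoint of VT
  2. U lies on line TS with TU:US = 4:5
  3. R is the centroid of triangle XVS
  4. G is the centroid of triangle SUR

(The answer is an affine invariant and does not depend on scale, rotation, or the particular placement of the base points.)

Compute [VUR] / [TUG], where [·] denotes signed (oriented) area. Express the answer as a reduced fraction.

Work in coordinates with S = (0, 0), V = (1, 0), T = (0, 1).
1. X is the midpoint of VT ⇒ X = (1/2, 1/2)
2. U lies on line TS with TU:US = 4:5 ⇒ U = (0, 5/9)
3. R is the centroid of triangle XVS ⇒ R = (1/2, 1/6)
4. G is the centroid of triangle SUR ⇒ G = (1/6, 13/54)
2·[VUR] = 1/9, 2·[TUG] = 2/27
[VUR]:[TUG] = 1/9:2/27 = 3/2

[VUR]:[TUG] = 3/2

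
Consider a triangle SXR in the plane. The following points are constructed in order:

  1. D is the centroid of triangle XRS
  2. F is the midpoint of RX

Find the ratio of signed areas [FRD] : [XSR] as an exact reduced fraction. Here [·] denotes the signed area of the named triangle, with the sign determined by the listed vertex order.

[FRD]:[XSR] = -1/6

Assign S = (0, 0), X = (1, 0), R = (0, 1) — the answer is frame-independent, so this choice is without loss of generality.
1. D is the centroid of triangle XRS ⇒ D = (1/3, 1/3)
2. F is the midpoint of RX ⇒ F = (1/2, 1/2)
2·[FRD] = 1/6, 2·[XSR] = -1
[FRD]:[XSR] = 1/6:-1 = -1/6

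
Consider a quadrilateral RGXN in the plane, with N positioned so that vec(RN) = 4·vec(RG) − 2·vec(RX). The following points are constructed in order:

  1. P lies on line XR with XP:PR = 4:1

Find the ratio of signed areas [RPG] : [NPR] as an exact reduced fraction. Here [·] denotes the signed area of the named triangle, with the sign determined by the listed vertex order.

Set R = (0, 0), G = (1, 0), X = (0, 1), N = (4, -2); any affine frame gives the same invariant.
1. P lies on line XR with XP:PR = 4:1 ⇒ P = (0, 1/5)
2·[RPG] = -1/5, 2·[NPR] = 4/5
[RPG]:[NPR] = -1/5:4/5 = -1/4

[RPG]:[NPR] = -1/4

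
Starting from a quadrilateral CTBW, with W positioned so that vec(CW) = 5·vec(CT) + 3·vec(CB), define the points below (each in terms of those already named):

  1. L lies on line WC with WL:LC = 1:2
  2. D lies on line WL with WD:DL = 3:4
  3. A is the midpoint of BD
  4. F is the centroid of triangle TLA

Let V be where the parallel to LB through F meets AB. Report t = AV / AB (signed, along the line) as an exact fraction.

t = 37/10

Work in coordinates with C = (0, 0), T = (1, 0), B = (0, 1), W = (5, 3).
1. L lies on line WC with WL:LC = 1:2 ⇒ L = (10/3, 2)
2. D lies on line WL with WD:DL = 3:4 ⇒ D = (30/7, 18/7)
3. A is the midpoint of BD ⇒ A = (15/7, 25/14)
4. F is the centroid of triangle TLA ⇒ F = (136/63, 53/42)
through F parallel to LB: direction (-10/3, -1); meets AB at V = (-81/14, -157/140)
V = A + t·(B−A) with t = 37/10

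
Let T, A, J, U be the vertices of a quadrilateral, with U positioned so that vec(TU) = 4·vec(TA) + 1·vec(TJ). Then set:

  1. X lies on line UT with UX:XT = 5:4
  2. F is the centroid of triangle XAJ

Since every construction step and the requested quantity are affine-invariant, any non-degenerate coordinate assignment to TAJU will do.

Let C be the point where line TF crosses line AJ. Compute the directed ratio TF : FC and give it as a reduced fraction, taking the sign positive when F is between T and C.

TF:FC = -38/11

Choose coordinates T = (0, 0), A = (1, 0), J = (0, 1), U = (4, 1).
1. X lies on line UT with UX:XT = 5:4 ⇒ X = (16/9, 4/9)
2. F is the centroid of triangle XAJ ⇒ F = (25/27, 13/27)
line TF meets AJ at C = (25/38, 13/38)
F = T + t·(C−T) with t = 38/27, so TF:FC = 38/27:-11/27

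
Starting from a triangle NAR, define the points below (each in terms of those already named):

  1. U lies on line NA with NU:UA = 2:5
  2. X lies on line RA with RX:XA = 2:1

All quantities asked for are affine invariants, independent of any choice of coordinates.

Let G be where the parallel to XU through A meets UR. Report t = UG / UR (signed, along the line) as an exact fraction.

Set N = (0, 0), A = (1, 0), R = (0, 1); any affine frame gives the same invariant.
1. U lies on line NA with NU:UA = 2:5 ⇒ U = (2/7, 0)
2. X lies on line RA with RX:XA = 2:1 ⇒ X = (2/3, 1/3)
through A parallel to XU: direction (-8/21, -1/3); meets UR at G = (3/7, -1/2)
G = U + t·(R−U) with t = -1/2

t = -1/2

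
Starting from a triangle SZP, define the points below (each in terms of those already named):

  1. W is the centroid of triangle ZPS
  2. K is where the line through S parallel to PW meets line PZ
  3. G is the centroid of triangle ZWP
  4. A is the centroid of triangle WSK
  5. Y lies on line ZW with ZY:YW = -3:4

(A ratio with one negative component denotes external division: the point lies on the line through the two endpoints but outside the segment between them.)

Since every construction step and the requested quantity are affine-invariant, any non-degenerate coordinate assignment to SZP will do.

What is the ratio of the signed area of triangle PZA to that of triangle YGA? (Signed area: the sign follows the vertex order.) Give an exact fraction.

Assign S = (0, 0), Z = (1, 0), P = (0, 1) — the answer is frame-independent, so this choice is without loss of generality.
1. W is the centroid of triangle ZPS ⇒ W = (1/3, 1/3)
2. K is where the line through S parallel to PW meets line PZ ⇒ K = (-1, 2)
3. G is the centroid of triangle ZWP ⇒ G = (4/9, 4/9)
4. A is the centroid of triangle WSK ⇒ A = (-2/9, 7/9)
5. Y lies on line ZW with ZY:YW = -3:4 ⇒ Y = (3, -1)
2·[PZA] = -4/9, 2·[YGA] = 1/9
[PZA]:[YGA] = -4/9:1/9 = -4

[PZA]:[YGA] = -4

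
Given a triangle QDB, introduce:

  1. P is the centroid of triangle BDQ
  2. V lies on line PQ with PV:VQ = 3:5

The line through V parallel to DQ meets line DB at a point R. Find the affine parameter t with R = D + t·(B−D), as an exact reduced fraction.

t = 5/24

Set Q = (0, 0), D = (1, 0), B = (0, 1); any affine frame gives the same invariant.
1. P is the centroid of triangle BDQ ⇒ P = (1/3, 1/3)
2. V lies on line PQ with PV:VQ = 3:5 ⇒ V = (5/24, 5/24)
through V parallel to DQ: direction (-1, 0); meets DB at R = (19/24, 5/24)
R = D + t·(B−D) with t = 5/24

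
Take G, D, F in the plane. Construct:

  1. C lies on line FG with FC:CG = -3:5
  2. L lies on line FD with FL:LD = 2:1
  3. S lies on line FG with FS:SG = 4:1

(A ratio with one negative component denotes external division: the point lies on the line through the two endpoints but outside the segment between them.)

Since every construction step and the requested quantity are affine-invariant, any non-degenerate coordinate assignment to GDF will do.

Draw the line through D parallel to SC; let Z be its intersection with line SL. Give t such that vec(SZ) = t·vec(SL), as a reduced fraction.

Assign G = (0, 0), D = (1, 0), F = (0, 1) — the answer is frame-independent, so this choice is without loss of generality.
1. C lies on line FG with FC:CG = -3:5 ⇒ C = (0, 5/2)
2. L lies on line FD with FL:LD = 2:1 ⇒ L = (2/3, 1/3)
3. S lies on line FG with FS:SG = 4:1 ⇒ S = (0, 1/5)
through D parallel to SC: direction (0, 23/10); meets SL at Z = (1, 2/5)
Z = S + t·(L−S) with t = 3/2

t = 3/2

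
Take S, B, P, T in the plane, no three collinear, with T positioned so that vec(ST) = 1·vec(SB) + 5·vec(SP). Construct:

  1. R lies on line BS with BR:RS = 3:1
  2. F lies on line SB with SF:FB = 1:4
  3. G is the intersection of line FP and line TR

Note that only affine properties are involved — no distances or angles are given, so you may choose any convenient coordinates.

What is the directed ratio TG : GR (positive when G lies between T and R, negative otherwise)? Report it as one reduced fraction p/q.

Assign S = (0, 0), B = (1, 0), P = (0, 1), T = (1, 5) — the answer is frame-independent, so this choice is without loss of generality.
1. R lies on line BS with BR:RS = 3:1 ⇒ R = (1/4, 0)
2. F lies on line SB with SF:FB = 1:4 ⇒ F = (1/5, 0)
3. G is the intersection of line FP and line TR ⇒ G = (8/35, -1/7)
G = T + t·(R−T) with t = 36/35, so TG:GR = t:(1−t) = 36/35:-1/35

TG:GR = -36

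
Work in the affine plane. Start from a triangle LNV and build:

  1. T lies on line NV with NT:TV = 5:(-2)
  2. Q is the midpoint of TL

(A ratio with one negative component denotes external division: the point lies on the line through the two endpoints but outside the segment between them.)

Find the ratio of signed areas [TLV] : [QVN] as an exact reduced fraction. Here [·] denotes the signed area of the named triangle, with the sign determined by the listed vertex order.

Work in coordinates with L = (0, 0), N = (1, 0), V = (0, 1).
1. T lies on line NV with NT:TV = 5:(-2) ⇒ T = (-2/3, 5/3)
2. Q is the midpoint of TL ⇒ Q = (-1/3, 5/6)
2·[TLV] = 2/3, 2·[QVN] = -1/2
[TLV]:[QVN] = 2/3:-1/2 = -4/3

[TLV]:[QVN] = -4/3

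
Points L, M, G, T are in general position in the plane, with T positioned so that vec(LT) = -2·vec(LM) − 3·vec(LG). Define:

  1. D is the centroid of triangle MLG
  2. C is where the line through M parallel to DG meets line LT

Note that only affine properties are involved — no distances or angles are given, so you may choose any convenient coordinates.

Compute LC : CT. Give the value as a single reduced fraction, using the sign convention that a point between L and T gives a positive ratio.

Set L = (0, 0), M = (1, 0), G = (0, 1), T = (-2, -3); any affine frame gives the same invariant.
1. D is the centroid of triangle MLG ⇒ D = (1/3, 1/3)
2. C is where the line through M parallel to DG meets line LT ⇒ C = (4/7, 6/7)
C = L + t·(T−L) with t = -2/7, so LC:CT = t:(1−t) = -2/7:9/7

LC:CT = -2/9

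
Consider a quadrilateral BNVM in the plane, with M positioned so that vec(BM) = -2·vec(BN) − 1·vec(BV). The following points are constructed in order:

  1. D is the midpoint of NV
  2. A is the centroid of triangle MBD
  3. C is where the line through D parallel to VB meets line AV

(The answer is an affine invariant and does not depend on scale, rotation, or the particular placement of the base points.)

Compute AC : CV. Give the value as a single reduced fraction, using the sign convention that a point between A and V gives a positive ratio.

Assign B = (0, 0), N = (1, 0), V = (0, 1), M = (-2, -1) — the answer is frame-independent, so this choice is without loss of generality.
1. D is the midpoint of NV ⇒ D = (1/2, 1/2)
2. A is the centroid of triangle MBD ⇒ A = (-1/2, -1/6)
3. C is where the line through D parallel to VB meets line AV ⇒ C = (1/2, 13/6)
C = A + t·(V−A) with t = 2, so AC:CV = t:(1−t) = 2:-1

AC:CV = -2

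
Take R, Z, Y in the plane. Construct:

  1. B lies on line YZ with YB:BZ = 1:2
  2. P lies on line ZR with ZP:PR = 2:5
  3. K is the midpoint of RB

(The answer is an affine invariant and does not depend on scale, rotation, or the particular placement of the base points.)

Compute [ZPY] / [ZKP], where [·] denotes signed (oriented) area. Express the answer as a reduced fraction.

[ZPY]:[ZKP] = -3

Work in coordinates with R = (0, 0), Z = (1, 0), Y = (0, 1).
1. B lies on line YZ with YB:BZ = 1:2 ⇒ B = (1/3, 2/3)
2. P lies on line ZR with ZP:PR = 2:5 ⇒ P = (5/7, 0)
3. K is the midpoint of RB ⇒ K = (1/6, 1/3)
2·[ZPY] = -2/7, 2·[ZKP] = 2/21
[ZPY]:[ZKP] = -2/7:2/21 = -3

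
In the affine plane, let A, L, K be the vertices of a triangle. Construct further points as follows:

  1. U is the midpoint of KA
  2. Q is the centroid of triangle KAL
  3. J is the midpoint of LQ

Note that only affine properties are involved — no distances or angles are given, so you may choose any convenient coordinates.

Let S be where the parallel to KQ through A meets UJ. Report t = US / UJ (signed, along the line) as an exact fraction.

Set A = (0, 0), L = (1, 0), K = (0, 1); any affine frame gives the same invariant.
1. U is the midpoint of KA ⇒ U = (0, 1/2)
2. Q is the centroid of triangle KAL ⇒ Q = (1/3, 1/3)
3. J is the midpoint of LQ ⇒ J = (2/3, 1/6)
through A parallel to KQ: direction (1/3, -2/3); meets UJ at S = (-1/3, 2/3)
S = U + t·(J−U) with t = -1/2

t = -1/2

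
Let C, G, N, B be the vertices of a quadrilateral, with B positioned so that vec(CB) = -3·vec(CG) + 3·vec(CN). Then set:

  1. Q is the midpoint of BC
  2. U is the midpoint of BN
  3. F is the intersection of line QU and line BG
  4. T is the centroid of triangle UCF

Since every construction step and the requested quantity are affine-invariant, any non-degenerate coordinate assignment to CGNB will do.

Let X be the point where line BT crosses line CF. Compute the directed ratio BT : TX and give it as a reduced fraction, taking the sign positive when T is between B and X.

Assign C = (0, 0), G = (1, 0), N = (0, 1), B = (-3, 3) — the answer is frame-independent, so this choice is without loss of generality.
1. Q is the midpoint of BC ⇒ Q = (-3/2, 3/2)
2. U is the midpoint of BN ⇒ U = (-3/2, 2)
3. F is the intersection of line QU and line BG ⇒ F = (-3/2, 15/8)
4. T is the centroid of triangle UCF ⇒ T = (-1, 31/24)
line BT meets CF at X = (-21/19, 105/76)
T = B + t·(X−B) with t = 19/18, so BT:TX = 19/18:-1/18

BT:TX = -19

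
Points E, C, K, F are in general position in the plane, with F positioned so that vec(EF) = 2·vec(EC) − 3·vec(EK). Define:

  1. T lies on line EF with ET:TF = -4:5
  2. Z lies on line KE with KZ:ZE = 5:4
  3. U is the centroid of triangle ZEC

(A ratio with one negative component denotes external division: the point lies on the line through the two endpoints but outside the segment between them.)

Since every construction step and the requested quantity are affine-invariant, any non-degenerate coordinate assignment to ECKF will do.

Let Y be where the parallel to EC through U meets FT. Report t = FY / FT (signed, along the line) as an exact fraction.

t = 17/81

Work in coordinates with E = (0, 0), C = (1, 0), K = (0, 1), F = (2, -3).
1. T lies on line EF with ET:TF = -4:5 ⇒ T = (-8, 12)
2. Z lies on line KE with KZ:ZE = 5:4 ⇒ Z = (0, 4/9)
3. U is the centroid of triangle ZEC ⇒ U = (1/3, 4/27)
through U parallel to EC: direction (1, 0); meets FT at Y = (-8/81, 4/27)
Y = F + t·(T−F) with t = 17/81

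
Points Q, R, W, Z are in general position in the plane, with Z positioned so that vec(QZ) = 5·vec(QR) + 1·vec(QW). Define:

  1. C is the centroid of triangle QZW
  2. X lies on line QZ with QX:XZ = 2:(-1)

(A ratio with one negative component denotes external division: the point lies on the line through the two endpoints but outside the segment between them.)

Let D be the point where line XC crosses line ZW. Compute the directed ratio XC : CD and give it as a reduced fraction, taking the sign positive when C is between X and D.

XC:CD = -4

Work in coordinates with Q = (0, 0), R = (1, 0), W = (0, 1), Z = (5, 1).
1. C is the centroid of triangle QZW ⇒ C = (5/3, 2/3)
2. X lies on line QZ with QX:XZ = 2:(-1) ⇒ X = (10, 2)
line XC meets ZW at D = (15/4, 1)
C = X + t·(D−X) with t = 4/3, so XC:CD = 4/3:-1/3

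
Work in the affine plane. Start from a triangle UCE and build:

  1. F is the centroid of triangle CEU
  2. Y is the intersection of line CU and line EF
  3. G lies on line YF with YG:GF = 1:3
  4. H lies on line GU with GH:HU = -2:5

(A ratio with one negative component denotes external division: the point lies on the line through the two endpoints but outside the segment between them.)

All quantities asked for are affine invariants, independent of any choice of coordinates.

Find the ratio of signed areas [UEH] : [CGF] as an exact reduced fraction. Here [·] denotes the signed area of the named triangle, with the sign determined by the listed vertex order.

Set U = (0, 0), C = (1, 0), E = (0, 1); any affine frame gives the same invariant.
1. F is the centroid of triangle CEU ⇒ F = (1/3, 1/3)
2. Y is the intersection of line CU and line EF ⇒ Y = (1/2, 0)
3. G lies on line YF with YG:GF = 1:3 ⇒ G = (11/24, 1/12)
4. H lies on line GU with GH:HU = -2:5 ⇒ H = (55/72, 5/36)
2·[UEH] = -55/72, 2·[CGF] = -1/8
[UEH]:[CGF] = -55/72:-1/8 = 55/9

[UEH]:[CGF] = 55/9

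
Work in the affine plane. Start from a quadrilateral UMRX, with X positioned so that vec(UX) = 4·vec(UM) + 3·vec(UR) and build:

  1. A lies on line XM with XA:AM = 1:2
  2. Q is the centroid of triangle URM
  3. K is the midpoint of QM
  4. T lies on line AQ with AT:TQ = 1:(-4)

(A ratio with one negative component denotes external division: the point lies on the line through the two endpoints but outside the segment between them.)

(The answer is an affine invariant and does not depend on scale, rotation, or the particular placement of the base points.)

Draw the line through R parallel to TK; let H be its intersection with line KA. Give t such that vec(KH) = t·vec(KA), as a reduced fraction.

t = 77/6

Choose coordinates U = (0, 0), M = (1, 0), R = (0, 1), X = (4, 3).
1. A lies on line XM with XA:AM = 1:2 ⇒ A = (3, 2)
2. Q is the centroid of triangle URM ⇒ Q = (1/3, 1/3)
3. K is the midpoint of QM ⇒ K = (2/3, 1/6)
4. T lies on line AQ with AT:TQ = 1:(-4) ⇒ T = (35/9, 23/9)
through R parallel to TK: direction (-29/9, -43/18); meets KA at H = (551/18, 853/36)
H = K + t·(A−K) with t = 77/6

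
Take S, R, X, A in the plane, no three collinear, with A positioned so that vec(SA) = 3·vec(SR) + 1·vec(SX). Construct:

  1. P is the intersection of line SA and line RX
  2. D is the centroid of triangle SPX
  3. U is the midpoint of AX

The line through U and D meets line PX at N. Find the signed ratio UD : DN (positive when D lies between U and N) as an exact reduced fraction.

Assign S = (0, 0), R = (1, 0), X = (0, 1), A = (3, 1) — the answer is frame-independent, so this choice is without loss of generality.
1. P is the intersection of line SA and line RX ⇒ P = (3/4, 1/4)
2. D is the centroid of triangle SPX ⇒ D = (1/4, 5/12)
3. U is the midpoint of AX ⇒ U = (3/2, 1)
line UD meets PX at N = (21/44, 23/44)
D = U + t·(N−U) with t = 11/9, so UD:DN = 11/9:-2/9

UD:DN = -11/2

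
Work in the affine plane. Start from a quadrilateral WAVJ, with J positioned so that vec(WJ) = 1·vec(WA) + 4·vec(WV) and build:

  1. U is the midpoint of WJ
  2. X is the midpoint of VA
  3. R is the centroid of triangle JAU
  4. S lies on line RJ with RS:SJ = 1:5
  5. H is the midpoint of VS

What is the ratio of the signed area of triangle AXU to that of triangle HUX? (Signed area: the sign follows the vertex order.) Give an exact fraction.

Set W = (0, 0), A = (1, 0), V = (0, 1), J = (1, 4); any affine frame gives the same invariant.
1. U is the midpoint of WJ ⇒ U = (1/2, 2)
2. X is the midpoint of VA ⇒ X = (1/2, 1/2)
3. R is the centroid of triangle JAU ⇒ R = (5/6, 2)
4. S lies on line RJ with RS:SJ = 1:5 ⇒ S = (31/36, 7/3)
5. H is the midpoint of VS ⇒ H = (31/72, 5/3)
2·[AXU] = -3/4, 2·[HUX] = -5/48
[AXU]:[HUX] = -3/4:-5/48 = 36/5

[AXU]:[HUX] = 36/5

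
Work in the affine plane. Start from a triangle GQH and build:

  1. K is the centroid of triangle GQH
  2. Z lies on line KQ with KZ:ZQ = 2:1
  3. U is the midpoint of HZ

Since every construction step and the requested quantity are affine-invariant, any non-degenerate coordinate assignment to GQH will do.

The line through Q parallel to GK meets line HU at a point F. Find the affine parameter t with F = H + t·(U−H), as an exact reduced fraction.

Work in coordinates with G = (0, 0), Q = (1, 0), H = (0, 1).
1. K is the centroid of triangle GQH ⇒ K = (1/3, 1/3)
2. Z lies on line KQ with KZ:ZQ = 2:1 ⇒ Z = (7/9, 1/9)
3. U is the midpoint of HZ ⇒ U = (7/18, 5/9)
through Q parallel to GK: direction (1/3, 1/3); meets HU at F = (14/15, -1/15)
F = H + t·(U−H) with t = 12/5

t = 12/5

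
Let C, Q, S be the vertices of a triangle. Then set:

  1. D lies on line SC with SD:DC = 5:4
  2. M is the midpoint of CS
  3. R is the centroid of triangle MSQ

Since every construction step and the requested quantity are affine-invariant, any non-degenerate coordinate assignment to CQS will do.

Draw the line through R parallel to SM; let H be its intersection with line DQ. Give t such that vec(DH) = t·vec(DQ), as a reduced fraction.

t = 1/3

Set C = (0, 0), Q = (1, 0), S = (0, 1); any affine frame gives the same invariant.
1. D lies on line SC with SD:DC = 5:4 ⇒ D = (0, 4/9)
2. M is the midpoint of CS ⇒ M = (0, 1/2)
3. R is the centroid of triangle MSQ ⇒ R = (1/3, 1/2)
through R parallel to SM: direction (0, -1/2); meets DQ at H = (1/3, 8/27)
H = D + t·(Q−D) with t = 1/3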